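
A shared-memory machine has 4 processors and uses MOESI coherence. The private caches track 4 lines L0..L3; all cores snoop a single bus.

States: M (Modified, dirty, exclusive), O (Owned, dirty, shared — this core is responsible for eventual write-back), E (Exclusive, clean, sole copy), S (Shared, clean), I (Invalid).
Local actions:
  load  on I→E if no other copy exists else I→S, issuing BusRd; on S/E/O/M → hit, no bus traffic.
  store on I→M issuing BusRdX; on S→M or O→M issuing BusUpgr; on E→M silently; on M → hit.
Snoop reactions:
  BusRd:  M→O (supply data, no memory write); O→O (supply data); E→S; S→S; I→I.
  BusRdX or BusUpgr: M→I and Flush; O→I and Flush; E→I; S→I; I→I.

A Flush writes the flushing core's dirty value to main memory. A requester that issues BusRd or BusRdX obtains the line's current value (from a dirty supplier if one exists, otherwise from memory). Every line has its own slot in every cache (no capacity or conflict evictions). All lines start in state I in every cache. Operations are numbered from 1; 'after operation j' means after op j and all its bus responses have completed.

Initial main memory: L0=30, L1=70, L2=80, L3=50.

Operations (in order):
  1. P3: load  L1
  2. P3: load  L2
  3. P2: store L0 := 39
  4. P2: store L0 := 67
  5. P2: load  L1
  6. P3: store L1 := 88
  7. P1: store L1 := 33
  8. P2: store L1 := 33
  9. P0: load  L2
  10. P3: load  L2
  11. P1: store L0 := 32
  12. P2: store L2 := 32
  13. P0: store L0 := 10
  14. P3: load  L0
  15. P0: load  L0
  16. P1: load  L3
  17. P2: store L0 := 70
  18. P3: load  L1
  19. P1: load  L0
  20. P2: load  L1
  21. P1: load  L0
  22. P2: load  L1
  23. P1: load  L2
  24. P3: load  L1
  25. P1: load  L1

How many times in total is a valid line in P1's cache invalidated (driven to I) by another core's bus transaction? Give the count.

step 1: P3: load  L1  ⟶  IIIE  (L1)  txn=BusRd  M[L1]=70
step 2: P3: load  L2  ⟶  IIIE  (L2)  txn=BusRd  M[L2]=80
step 3: P2: store L0 := 39  ⟶  IIMI  (L0)  txn=BusRdX  M[L0]=30
step 4: P2: store L0 := 67  ⟶  IIMI  (L0)  txn=∅  M[L0]=30
step 5: P2: load  L1  ⟶  IISS  (L1)  txn=BusRd  M[L1]=70
step 6: P3: store L1 := 88  ⟶  IIIM  (L1)  txn=BusUpgr  M[L1]=70
step 7: P1: store L1 := 33  ⟶  IMII  (L1)  txn=BusRdX+Flush  M[L1]=88
step 8: P2: store L1 := 33  ⟶  IIMI  (L1)  txn=BusRdX+Flush  M[L1]=33
step 9: P0: load  L2  ⟶  SIIS  (L2)  txn=BusRd  M[L2]=80
step 10: P3: load  L2  ⟶  SIIS  (L2)  txn=∅  M[L2]=80
step 11: P1: store L0 := 32  ⟶  IMII  (L0)  txn=BusRdX+Flush  M[L0]=67
step 12: P2: store L2 := 32  ⟶  IIMI  (L2)  txn=BusRdX  M[L2]=80
step 13: P0: store L0 := 10  ⟶  MIII  (L0)  txn=BusRdX+Flush  M[L0]=32
step 14: P3: load  L0  ⟶  OIIS  (L0)  txn=BusRd  M[L0]=32
step 15: P0: load  L0  ⟶  OIIS  (L0)  txn=∅  M[L0]=32
step 16: P1: load  L3  ⟶  IEII  (L3)  txn=BusRd  M[L3]=50
step 17: P2: store L0 := 70  ⟶  IIMI  (L0)  txn=BusRdX+Flush  M[L0]=10
step 18: P3: load  L1  ⟶  IIOS  (L1)  txn=BusRd  M[L1]=33
step 19: P1: load  L0  ⟶  ISOI  (L0)  txn=BusRd  M[L0]=10
step 20: P2: load  L1  ⟶  IIOS  (L1)  txn=∅  M[L1]=33
step 21: P1: load  L0  ⟶  ISOI  (L0)  txn=∅  M[L0]=10
step 22: P2: load  L1  ⟶  IIOS  (L1)  txn=∅  M[L1]=33
step 23: P1: load  L2  ⟶  ISOI  (L2)  txn=BusRd  M[L2]=80
step 24: P3: load  L1  ⟶  IIOS  (L1)  txn=∅  M[L1]=33
step 25: P1: load  L1  ⟶  ISOS  (L1)  txn=BusRd  M[L1]=33

invalidations = 2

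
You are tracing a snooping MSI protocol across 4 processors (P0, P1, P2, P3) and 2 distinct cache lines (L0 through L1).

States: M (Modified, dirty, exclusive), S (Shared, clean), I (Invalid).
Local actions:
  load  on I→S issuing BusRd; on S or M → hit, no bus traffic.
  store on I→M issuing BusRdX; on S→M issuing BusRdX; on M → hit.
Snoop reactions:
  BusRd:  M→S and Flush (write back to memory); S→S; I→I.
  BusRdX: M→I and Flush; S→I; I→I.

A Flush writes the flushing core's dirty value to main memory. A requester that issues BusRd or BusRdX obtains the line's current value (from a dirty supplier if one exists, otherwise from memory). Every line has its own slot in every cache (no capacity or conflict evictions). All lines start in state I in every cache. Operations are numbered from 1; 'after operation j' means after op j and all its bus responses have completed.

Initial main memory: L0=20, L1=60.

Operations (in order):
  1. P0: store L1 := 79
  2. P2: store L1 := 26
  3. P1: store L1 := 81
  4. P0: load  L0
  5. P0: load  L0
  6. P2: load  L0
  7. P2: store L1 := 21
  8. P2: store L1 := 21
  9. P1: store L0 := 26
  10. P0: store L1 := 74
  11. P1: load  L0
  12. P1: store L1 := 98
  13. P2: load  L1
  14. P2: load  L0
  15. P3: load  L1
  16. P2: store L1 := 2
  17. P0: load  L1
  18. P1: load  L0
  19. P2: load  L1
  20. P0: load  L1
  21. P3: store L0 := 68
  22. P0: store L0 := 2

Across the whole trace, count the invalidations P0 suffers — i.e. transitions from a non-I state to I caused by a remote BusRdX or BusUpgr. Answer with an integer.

invalidations = 3

step 1: P0: store L1 := 79  ⟶  MIII  (L1)  txn=BusRdX  M[L1]=60
step 2: P2: store L1 := 26  ⟶  IIMI  (L1)  txn=BusRdX+Flush  M[L1]=79
step 3: P1: store L1 := 81  ⟶  IMII  (L1)  txn=BusRdX+Flush  M[L1]=26
step 4: P0: load  L0  ⟶  SIII  (L0)  txn=BusRd  M[L0]=20
step 5: P0: load  L0  ⟶  SIII  (L0)  txn=∅  M[L0]=20
step 6: P2: load  L0  ⟶  SISI  (L0)  txn=BusRd  M[L0]=20
step 7: P2: store L1 := 21  ⟶  IIMI  (L1)  txn=BusRdX+Flush  M[L1]=81
step 8: P2: store L1 := 21  ⟶  IIMI  (L1)  txn=∅  M[L1]=81
step 9: P1: store L0 := 26  ⟶  IMII  (L0)  txn=BusRdX  M[L0]=20
step 10: P0: store L1 := 74  ⟶  MIII  (L1)  txn=BusRdX+Flush  M[L1]=21
step 11: P1: load  L0  ⟶  IMII  (L0)  txn=∅  M[L0]=20
step 12: P1: store L1 := 98  ⟶  IMII  (L1)  txn=BusRdX+Flush  M[L1]=74
step 13: P2: load  L1  ⟶  ISSI  (L1)  txn=BusRd+Flush  M[L1]=98
step 14: P2: load  L0  ⟶  ISSI  (L0)  txn=BusRd+Flush  M[L0]=26
step 15: P3: load  L1  ⟶  ISSS  (L1)  txn=BusRd  M[L1]=98
step 16: P2: store L1 := 2  ⟶  IIMI  (L1)  txn=BusRdX  M[L1]=98
step 17: P0: load  L1  ⟶  SISI  (L1)  txn=BusRd+Flush  M[L1]=2
step 18: P1: load  L0  ⟶  ISSI  (L0)  txn=∅  M[L0]=26
step 19: P2: load  L1  ⟶  SISI  (L1)  txn=∅  M[L1]=2
step 20: P0: load  L1  ⟶  SISI  (L1)  txn=∅  M[L1]=2
step 21: P3: store L0 := 68  ⟶  IIIM  (L0)  txn=BusRdX  M[L0]=26
step 22: P0: store L0 := 2  ⟶  MIII  (L0)  txn=BusRdX+Flush  M[L0]=68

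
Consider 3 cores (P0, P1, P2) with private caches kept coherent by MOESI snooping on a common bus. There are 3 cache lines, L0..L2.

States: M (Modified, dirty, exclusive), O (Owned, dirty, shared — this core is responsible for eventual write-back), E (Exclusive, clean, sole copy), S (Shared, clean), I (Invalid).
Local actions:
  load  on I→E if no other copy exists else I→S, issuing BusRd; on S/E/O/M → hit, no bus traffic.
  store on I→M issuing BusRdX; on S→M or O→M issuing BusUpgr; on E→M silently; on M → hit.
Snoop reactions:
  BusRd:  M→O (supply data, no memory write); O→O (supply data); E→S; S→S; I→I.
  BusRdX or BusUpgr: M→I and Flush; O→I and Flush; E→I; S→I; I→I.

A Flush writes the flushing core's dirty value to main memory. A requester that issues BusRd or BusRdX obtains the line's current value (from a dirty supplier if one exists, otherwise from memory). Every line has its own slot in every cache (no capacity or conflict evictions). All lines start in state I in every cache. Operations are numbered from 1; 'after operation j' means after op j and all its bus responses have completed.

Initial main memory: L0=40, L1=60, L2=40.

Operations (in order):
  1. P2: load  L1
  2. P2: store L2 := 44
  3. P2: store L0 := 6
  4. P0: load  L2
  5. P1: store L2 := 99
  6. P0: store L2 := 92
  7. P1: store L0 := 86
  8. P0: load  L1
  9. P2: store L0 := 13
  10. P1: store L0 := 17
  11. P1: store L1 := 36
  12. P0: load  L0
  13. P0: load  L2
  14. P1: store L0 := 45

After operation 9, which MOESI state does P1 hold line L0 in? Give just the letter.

[1] P2: load  L1 | P0:I, P1:I, P2:E(60) | bus: BusRd
[2] P2: store L2 := 44 | P0:I, P1:I, P2:M(44) | bus: BusRdX
[3] P2: store L0 := 6 | P0:I, P1:I, P2:M(6) | bus: BusRdX
[4] P0: load  L2 | P0:S(44), P1:I, P2:O(44) | bus: BusRd
[5] P1: store L2 := 99 | P0:I, P1:M(99), P2:I | bus: BusRdX,Flush
[6] P0: store L2 := 92 | P0:M(92), P1:I, P2:I | bus: BusRdX,Flush
[7] P1: store L0 := 86 | P0:I, P1:M(86), P2:I | bus: BusRdX,Flush
[8] P0: load  L1 | P0:S(60), P1:I, P2:S(60) | bus: BusRd
[9] P2: store L0 := 13 | P0:I, P1:I, P2:M(13) | bus: BusRdX,Flush
[10] P1: store L0 := 17 | P0:I, P1:M(17), P2:I | bus: BusRdX,Flush
[11] P1: store L1 := 36 | P0:I, P1:M(36), P2:I | bus: BusRdX
[12] P0: load  L0 | P0:S(17), P1:O(17), P2:I | bus: BusRd
[13] P0: load  L2 | P0:M(92), P1:I, P2:I | bus: none
[14] P1: store L0 := 45 | P0:I, P1:M(45), P2:I | bus: BusUpgr

state = I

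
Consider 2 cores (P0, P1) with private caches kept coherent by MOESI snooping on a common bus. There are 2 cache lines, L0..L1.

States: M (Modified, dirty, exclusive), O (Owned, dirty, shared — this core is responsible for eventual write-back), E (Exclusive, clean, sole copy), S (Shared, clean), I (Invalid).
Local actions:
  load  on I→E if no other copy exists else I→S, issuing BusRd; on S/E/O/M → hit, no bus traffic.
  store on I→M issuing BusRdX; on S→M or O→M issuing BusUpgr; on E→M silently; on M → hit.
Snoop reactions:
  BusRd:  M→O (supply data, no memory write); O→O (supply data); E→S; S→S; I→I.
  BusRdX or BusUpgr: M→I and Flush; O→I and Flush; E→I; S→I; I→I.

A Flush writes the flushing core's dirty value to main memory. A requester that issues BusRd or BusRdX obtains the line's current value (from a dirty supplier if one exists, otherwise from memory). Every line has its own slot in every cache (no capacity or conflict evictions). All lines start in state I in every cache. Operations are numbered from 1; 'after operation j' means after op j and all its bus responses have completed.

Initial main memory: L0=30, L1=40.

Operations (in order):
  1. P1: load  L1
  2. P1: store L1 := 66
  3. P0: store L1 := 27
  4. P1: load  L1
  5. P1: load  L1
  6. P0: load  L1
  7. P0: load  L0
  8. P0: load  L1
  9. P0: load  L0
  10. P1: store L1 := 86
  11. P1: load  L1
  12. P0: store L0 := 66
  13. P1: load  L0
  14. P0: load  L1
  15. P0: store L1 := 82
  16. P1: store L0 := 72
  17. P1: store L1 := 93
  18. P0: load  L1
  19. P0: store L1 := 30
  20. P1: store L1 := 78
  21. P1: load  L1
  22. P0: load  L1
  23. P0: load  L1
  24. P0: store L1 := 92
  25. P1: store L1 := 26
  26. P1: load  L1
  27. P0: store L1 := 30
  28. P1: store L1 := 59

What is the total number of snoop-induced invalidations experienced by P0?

invalidations = 6

  op1 P1: load  L1 → I/E on L1; bus BusRd; mem=40
  op2 P1: store L1 := 66 → I/M on L1; bus (none); mem=40
  op3 P0: store L1 := 27 → M/I on L1; bus BusRdX Flush; mem=66
  op4 P1: load  L1 → O/S on L1; bus BusRd; mem=66
  op5 P1: load  L1 → O/S on L1; bus (none); mem=66
  op6 P0: load  L1 → O/S on L1; bus (none); mem=66
  op7 P0: load  L0 → E/I on L0; bus BusRd; mem=30
  op8 P0: load  L1 → O/S on L1; bus (none); mem=66
  op9 P0: load  L0 → E/I on L0; bus (none); mem=30
  op10 P1: store L1 := 86 → I/M on L1; bus BusUpgr Flush; mem=27
  op11 P1: load  L1 → I/M on L1; bus (none); mem=27
  op12 P0: store L0 := 66 → M/I on L0; bus (none); mem=30
  op13 P1: load  L0 → O/S on L0; bus BusRd; mem=30
  op14 P0: load  L1 → S/O on L1; bus BusRd; mem=27
  op15 P0: store L1 := 82 → M/I on L1; bus BusUpgr Flush; mem=86
  op16 P1: store L0 := 72 → I/M on L0; bus BusUpgr Flush; mem=66
  op17 P1: store L1 := 93 → I/M on L1; bus BusRdX Flush; mem=82
  op18 P0: load  L1 → S/O on L1; bus BusRd; mem=82
  op19 P0: store L1 := 30 → M/I on L1; bus BusUpgr Flush; mem=93
  op20 P1: store L1 := 78 → I/M on L1; bus BusRdX Flush; mem=30
  op21 P1: load  L1 → I/M on L1; bus (none); mem=30
  op22 P0: load  L1 → S/O on L1; bus BusRd; mem=30
  op23 P0: load  L1 → S/O on L1; bus (none); mem=30
  op24 P0: store L1 := 92 → M/I on L1; bus BusUpgr Flush; mem=78
  op25 P1: store L1 := 26 → I/M on L1; bus BusRdX Flush; mem=92
  op26 P1: load  L1 → I/M on L1; bus (none); mem=92
  op27 P0: store L1 := 30 → M/I on L1; bus BusRdX Flush; mem=26
  op28 P1: store L1 := 59 → I/M on L1; bus BusRdX Flush; mem=30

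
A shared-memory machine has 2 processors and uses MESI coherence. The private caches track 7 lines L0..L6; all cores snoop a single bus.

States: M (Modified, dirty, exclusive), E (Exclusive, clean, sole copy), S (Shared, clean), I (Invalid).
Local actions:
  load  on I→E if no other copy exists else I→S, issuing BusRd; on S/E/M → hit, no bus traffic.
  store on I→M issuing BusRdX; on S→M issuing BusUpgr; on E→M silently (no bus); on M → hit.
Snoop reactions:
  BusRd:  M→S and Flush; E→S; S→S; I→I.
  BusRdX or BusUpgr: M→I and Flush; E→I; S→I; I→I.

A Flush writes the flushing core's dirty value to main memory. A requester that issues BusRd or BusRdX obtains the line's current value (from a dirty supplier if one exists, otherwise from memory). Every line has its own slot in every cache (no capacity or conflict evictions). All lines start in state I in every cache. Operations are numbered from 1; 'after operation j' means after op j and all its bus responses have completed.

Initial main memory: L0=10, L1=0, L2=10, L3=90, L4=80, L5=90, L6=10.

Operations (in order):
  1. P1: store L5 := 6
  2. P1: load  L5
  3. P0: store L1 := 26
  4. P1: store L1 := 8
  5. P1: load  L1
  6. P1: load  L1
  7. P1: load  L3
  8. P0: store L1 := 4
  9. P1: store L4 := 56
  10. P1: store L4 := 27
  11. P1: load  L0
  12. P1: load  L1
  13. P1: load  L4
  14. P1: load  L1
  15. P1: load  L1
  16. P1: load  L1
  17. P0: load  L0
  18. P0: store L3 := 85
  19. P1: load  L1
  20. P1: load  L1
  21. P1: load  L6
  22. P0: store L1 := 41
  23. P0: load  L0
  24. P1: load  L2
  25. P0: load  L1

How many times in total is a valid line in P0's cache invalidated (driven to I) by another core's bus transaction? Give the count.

[1] P1: store L5 := 6 | P0:I, P1:M(6) | bus: BusRdX
[2] P1: load  L5 | P0:I, P1:M(6) | bus: none
[3] P0: store L1 := 26 | P0:M(26), P1:I | bus: BusRdX
[4] P1: store L1 := 8 | P0:I, P1:M(8) | bus: BusRdX,Flush
[5] P1: load  L1 | P0:I, P1:M(8) | bus: none
[6] P1: load  L1 | P0:I, P1:M(8) | bus: none
[7] P1: load  L3 | P0:I, P1:E(90) | bus: BusRd
[8] P0: store L1 := 4 | P0:M(4), P1:I | bus: BusRdX,Flush
[9] P1: store L4 := 56 | P0:I, P1:M(56) | bus: BusRdX
[10] P1: store L4 := 27 | P0:I, P1:M(27) | bus: none
[11] P1: load  L0 | P0:I, P1:E(10) | bus: BusRd
[12] P1: load  L1 | P0:S(4), P1:S(4) | bus: BusRd,Flush
[13] P1: load  L4 | P0:I, P1:M(27) | bus: none
[14] P1: load  L1 | P0:S(4), P1:S(4) | bus: none
[15] P1: load  L1 | P0:S(4), P1:S(4) | bus: none
[16] P1: load  L1 | P0:S(4), P1:S(4) | bus: none
[17] P0: load  L0 | P0:S(10), P1:S(10) | bus: BusRd
[18] P0: store L3 := 85 | P0:M(85), P1:I | bus: BusRdX
[19] P1: load  L1 | P0:S(4), P1:S(4) | bus: none
[20] P1: load  L1 | P0:S(4), P1:S(4) | bus: none
[21] P1: load  L6 | P0:I, P1:E(10) | bus: BusRd
[22] P0: store L1 := 41 | P0:M(41), P1:I | bus: BusUpgr
[23] P0: load  L0 | P0:S(10), P1:S(10) | bus: none
[24] P1: load  L2 | P0:I, P1:E(10) | bus: BusRd
[25] P0: load  L1 | P0:M(41), P1:I | bus: none

invalidations = 1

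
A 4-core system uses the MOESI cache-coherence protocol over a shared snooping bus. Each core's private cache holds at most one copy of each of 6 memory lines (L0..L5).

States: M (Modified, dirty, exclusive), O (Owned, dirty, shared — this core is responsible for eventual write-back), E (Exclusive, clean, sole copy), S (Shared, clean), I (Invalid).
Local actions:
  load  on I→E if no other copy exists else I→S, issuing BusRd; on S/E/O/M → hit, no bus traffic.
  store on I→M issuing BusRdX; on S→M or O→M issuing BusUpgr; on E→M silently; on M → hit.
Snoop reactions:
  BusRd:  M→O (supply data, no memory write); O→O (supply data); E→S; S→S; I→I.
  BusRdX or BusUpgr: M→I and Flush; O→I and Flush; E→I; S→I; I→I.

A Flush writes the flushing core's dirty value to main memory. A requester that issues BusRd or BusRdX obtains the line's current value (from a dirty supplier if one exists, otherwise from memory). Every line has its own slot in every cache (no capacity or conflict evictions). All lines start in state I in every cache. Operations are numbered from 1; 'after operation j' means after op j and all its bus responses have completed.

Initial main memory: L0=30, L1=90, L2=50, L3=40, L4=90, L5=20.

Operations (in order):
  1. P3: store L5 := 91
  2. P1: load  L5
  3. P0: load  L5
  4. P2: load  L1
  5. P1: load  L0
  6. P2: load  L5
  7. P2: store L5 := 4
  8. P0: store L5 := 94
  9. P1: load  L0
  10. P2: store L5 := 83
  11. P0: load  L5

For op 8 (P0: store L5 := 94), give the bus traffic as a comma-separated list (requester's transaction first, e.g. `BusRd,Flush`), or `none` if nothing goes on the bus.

bus = BusRdX,Flush

1. P3: store L5 := 91  bus=[BusRdX]  L5: P0=I P1=I P2=I P3=M  mem[L5]=20
2. P1: load  L5  bus=[BusRd]  L5: P0=I P1=S P2=I P3=O  mem[L5]=20
3. P0: load  L5  bus=[BusRd]  L5: P0=S P1=S P2=I P3=O  mem[L5]=20
4. P2: load  L1  bus=[BusRd]  L1: P0=I P1=I P2=E P3=I  mem[L1]=90
5. P1: load  L0  bus=[BusRd]  L0: P0=I P1=E P2=I P3=I  mem[L0]=30
6. P2: load  L5  bus=[BusRd]  L5: P0=S P1=S P2=S P3=O  mem[L5]=20
7. P2: store L5 := 4  bus=[BusUpgr,Flush]  L5: P0=I P1=I P2=M P3=I  mem[L5]=91
8. P0: store L5 := 94  bus=[BusRdX,Flush]  L5: P0=M P1=I P2=I P3=I  mem[L5]=4
9. P1: load  L0  bus=[-]  L0: P0=I P1=E P2=I P3=I  mem[L0]=30
10. P2: store L5 := 83  bus=[BusRdX,Flush]  L5: P0=I P1=I P2=M P3=I  mem[L5]=94
11. P0: load  L5  bus=[BusRd]  L5: P0=S P1=I P2=O P3=I  mem[L5]=94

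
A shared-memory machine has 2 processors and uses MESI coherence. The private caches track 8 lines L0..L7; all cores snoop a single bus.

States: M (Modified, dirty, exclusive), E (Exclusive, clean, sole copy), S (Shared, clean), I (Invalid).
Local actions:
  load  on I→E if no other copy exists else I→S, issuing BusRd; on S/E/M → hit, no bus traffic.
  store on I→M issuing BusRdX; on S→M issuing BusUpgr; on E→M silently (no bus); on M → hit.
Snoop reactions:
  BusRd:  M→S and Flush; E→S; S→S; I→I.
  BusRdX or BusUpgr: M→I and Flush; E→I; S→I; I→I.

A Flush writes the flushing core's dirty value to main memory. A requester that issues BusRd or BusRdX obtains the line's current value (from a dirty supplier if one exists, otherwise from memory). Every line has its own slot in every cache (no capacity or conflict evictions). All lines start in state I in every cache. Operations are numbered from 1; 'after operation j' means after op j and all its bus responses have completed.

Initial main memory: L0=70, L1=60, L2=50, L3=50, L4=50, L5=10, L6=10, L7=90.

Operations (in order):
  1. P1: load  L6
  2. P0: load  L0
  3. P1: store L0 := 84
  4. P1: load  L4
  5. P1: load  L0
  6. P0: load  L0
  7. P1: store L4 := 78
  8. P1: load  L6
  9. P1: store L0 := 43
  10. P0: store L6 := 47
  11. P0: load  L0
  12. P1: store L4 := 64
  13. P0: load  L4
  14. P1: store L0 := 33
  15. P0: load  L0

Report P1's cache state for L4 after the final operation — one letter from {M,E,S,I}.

state = S

[1] P1: load  L6 | P0:I, P1:E(10) | bus: BusRd
[2] P0: load  L0 | P0:E(70), P1:I | bus: BusRd
[3] P1: store L0 := 84 | P0:I, P1:M(84) | bus: BusRdX
[4] P1: load  L4 | P0:I, P1:E(50) | bus: BusRd
[5] P1: load  L0 | P0:I, P1:M(84) | bus: none
[6] P0: load  L0 | P0:S(84), P1:S(84) | bus: BusRd,Flush
[7] P1: store L4 := 78 | P0:I, P1:M(78) | bus: none
[8] P1: load  L6 | P0:I, P1:E(10) | bus: none
[9] P1: store L0 := 43 | P0:I, P1:M(43) | bus: BusUpgr
[10] P0: store L6 := 47 | P0:M(47), P1:I | bus: BusRdX
[11] P0: load  L0 | P0:S(43), P1:S(43) | bus: BusRd,Flush
[12] P1: store L4 := 64 | P0:I, P1:M(64) | bus: none
[13] P0: load  L4 | P0:S(64), P1:S(64) | bus: BusRd,Flush
[14] P1: store L0 := 33 | P0:I, P1:M(33) | bus: BusUpgr
[15] P0: load  L0 | P0:S(33), P1:S(33) | bus: BusRd,Flush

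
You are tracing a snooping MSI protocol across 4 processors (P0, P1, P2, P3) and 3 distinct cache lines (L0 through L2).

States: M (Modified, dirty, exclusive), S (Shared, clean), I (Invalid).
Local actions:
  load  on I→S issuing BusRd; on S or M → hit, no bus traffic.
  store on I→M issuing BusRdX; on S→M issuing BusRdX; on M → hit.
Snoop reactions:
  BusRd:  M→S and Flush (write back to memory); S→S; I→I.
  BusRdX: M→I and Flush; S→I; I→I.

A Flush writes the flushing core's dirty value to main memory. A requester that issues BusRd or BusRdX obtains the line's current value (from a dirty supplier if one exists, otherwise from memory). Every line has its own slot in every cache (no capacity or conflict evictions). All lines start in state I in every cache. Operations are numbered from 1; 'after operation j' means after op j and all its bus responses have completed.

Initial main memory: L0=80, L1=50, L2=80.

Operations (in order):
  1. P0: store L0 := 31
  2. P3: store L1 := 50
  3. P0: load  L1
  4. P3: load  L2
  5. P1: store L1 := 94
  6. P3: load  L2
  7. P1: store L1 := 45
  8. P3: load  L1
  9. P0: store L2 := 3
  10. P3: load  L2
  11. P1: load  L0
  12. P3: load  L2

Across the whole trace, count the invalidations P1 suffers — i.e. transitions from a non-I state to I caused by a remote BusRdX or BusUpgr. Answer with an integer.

invalidations = 0

[1] P0: store L0 := 31 | P0:M(31), P1:I, P2:I, P3:I | bus: BusRdX
[2] P3: store L1 := 50 | P0:I, P1:I, P2:I, P3:M(50) | bus: BusRdX
[3] P0: load  L1 | P0:S(50), P1:I, P2:I, P3:S(50) | bus: BusRd,Flush
[4] P3: load  L2 | P0:I, P1:I, P2:I, P3:S(80) | bus: BusRd
[5] P1: store L1 := 94 | P0:I, P1:M(94), P2:I, P3:I | bus: BusRdX
[6] P3: load  L2 | P0:I, P1:I, P2:I, P3:S(80) | bus: none
[7] P1: store L1 := 45 | P0:I, P1:M(45), P2:I, P3:I | bus: none
[8] P3: load  L1 | P0:I, P1:S(45), P2:I, P3:S(45) | bus: BusRd,Flush
[9] P0: store L2 := 3 | P0:M(3), P1:I, P2:I, P3:I | bus: BusRdX
[10] P3: load  L2 | P0:S(3), P1:I, P2:I, P3:S(3) | bus: BusRd,Flush
[11] P1: load  L0 | P0:S(31), P1:S(31), P2:I, P3:I | bus: BusRd,Flush
[12] P3: load  L2 | P0:S(3), P1:I, P2:I, P3:S(3) | bus: none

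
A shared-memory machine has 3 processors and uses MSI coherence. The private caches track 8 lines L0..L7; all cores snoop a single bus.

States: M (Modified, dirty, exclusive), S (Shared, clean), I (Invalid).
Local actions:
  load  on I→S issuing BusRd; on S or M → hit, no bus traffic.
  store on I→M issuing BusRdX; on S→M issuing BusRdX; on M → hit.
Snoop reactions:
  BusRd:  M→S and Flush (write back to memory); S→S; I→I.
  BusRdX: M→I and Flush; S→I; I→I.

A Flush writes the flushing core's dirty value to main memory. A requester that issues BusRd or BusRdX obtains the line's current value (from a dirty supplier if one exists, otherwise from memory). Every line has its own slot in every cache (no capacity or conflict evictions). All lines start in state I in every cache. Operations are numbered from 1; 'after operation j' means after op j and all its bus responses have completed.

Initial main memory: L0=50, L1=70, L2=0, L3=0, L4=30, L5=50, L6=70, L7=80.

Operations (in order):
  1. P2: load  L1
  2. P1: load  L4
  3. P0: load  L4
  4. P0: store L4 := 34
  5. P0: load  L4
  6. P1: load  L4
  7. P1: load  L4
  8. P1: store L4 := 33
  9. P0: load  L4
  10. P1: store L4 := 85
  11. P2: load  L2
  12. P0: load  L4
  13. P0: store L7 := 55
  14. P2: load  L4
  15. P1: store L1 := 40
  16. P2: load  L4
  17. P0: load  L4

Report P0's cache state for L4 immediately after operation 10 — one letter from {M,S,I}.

state = I

[1] P2: load  L1 | P0:I, P1:I, P2:S(70) | bus: BusRd
[2] P1: load  L4 | P0:I, P1:S(30), P2:I | bus: BusRd
[3] P0: load  L4 | P0:S(30), P1:S(30), P2:I | bus: BusRd
[4] P0: store L4 := 34 | P0:M(34), P1:I, P2:I | bus: BusRdX
[5] P0: load  L4 | P0:M(34), P1:I, P2:I | bus: none
[6] P1: load  L4 | P0:S(34), P1:S(34), P2:I | bus: BusRd,Flush
[7] P1: load  L4 | P0:S(34), P1:S(34), P2:I | bus: none
[8] P1: store L4 := 33 | P0:I, P1:M(33), P2:I | bus: BusRdX
[9] P0: load  L4 | P0:S(33), P1:S(33), P2:I | bus: BusRd,Flush
[10] P1: store L4 := 85 | P0:I, P1:M(85), P2:I | bus: BusRdX
[11] P2: load  L2 | P0:I, P1:I, P2:S(0) | bus: BusRd
[12] P0: load  L4 | P0:S(85), P1:S(85), P2:I | bus: BusRd,Flush
[13] P0: store L7 := 55 | P0:M(55), P1:I, P2:I | bus: BusRdX
[14] P2: load  L4 | P0:S(85), P1:S(85), P2:S(85) | bus: BusRd
[15] P1: store L1 := 40 | P0:I, P1:M(40), P2:I | bus: BusRdX
[16] P2: load  L4 | P0:S(85), P1:S(85), P2:S(85) | bus: none
[17] P0: load  L4 | P0:S(85), P1:S(85), P2:S(85) | bus: none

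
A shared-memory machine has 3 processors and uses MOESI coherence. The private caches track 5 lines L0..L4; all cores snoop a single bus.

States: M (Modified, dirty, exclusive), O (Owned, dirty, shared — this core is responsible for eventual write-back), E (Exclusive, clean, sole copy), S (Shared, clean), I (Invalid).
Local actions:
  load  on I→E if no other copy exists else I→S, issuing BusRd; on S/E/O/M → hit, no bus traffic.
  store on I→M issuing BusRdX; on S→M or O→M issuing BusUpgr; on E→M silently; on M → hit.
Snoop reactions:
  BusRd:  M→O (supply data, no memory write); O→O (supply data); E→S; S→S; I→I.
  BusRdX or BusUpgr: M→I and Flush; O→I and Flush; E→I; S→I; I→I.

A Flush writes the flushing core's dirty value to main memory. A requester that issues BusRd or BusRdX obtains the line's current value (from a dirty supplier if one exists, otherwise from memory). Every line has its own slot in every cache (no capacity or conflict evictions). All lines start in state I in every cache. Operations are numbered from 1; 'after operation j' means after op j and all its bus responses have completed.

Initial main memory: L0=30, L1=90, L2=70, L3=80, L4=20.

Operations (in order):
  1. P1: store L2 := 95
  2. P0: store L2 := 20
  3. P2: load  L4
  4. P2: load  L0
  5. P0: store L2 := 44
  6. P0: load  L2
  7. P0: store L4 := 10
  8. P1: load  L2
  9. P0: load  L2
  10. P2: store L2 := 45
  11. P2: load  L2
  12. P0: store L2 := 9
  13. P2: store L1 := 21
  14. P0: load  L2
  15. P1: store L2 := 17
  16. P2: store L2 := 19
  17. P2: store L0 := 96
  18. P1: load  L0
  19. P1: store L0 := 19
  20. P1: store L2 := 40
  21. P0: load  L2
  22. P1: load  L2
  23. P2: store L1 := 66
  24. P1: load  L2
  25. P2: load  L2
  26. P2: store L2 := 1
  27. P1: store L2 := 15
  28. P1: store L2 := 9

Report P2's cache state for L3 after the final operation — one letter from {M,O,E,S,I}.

state = I

1. P1: store L2 := 95  bus=[BusRdX]  L2: P0=I P1=M P2=I  mem[L2]=70
2. P0: store L2 := 20  bus=[BusRdX,Flush]  L2: P0=M P1=I P2=I  mem[L2]=95
3. P2: load  L4  bus=[BusRd]  L4: P0=I P1=I P2=E  mem[L4]=20
4. P2: load  L0  bus=[BusRd]  L0: P0=I P1=I P2=E  mem[L0]=30
5. P0: store L2 := 44  bus=[-]  L2: P0=M P1=I P2=I  mem[L2]=95
6. P0: load  L2  bus=[-]  L2: P0=M P1=I P2=I  mem[L2]=95
7. P0: store L4 := 10  bus=[BusRdX]  L4: P0=M P1=I P2=I  mem[L4]=20
8. P1: load  L2  bus=[BusRd]  L2: P0=O P1=S P2=I  mem[L2]=95
9. P0: load  L2  bus=[-]  L2: P0=O P1=S P2=I  mem[L2]=95
10. P2: store L2 := 45  bus=[BusRdX,Flush]  L2: P0=I P1=I P2=M  mem[L2]=44
11. P2: load  L2  bus=[-]  L2: P0=I P1=I P2=M  mem[L2]=44
12. P0: store L2 := 9  bus=[BusRdX,Flush]  L2: P0=M P1=I P2=I  mem[L2]=45
13. P2: store L1 := 21  bus=[BusRdX]  L1: P0=I P1=I P2=M  mem[L1]=90
14. P0: load  L2  bus=[-]  L2: P0=M P1=I P2=I  mem[L2]=45
15. P1: store L2 := 17  bus=[BusRdX,Flush]  L2: P0=I P1=M P2=I  mem[L2]=9
16. P2: store L2 := 19  bus=[BusRdX,Flush]  L2: P0=I P1=I P2=M  mem[L2]=17
17. P2: store L0 := 96  bus=[-]  L0: P0=I P1=I P2=M  mem[L0]=30
18. P1: load  L0  bus=[BusRd]  L0: P0=I P1=S P2=O  mem[L0]=30
19. P1: store L0 := 19  bus=[BusUpgr,Flush]  L0: P0=I P1=M P2=I  mem[L0]=96
20. P1: store L2 := 40  bus=[BusRdX,Flush]  L2: P0=I P1=M P2=I  mem[L2]=19
21. P0: load  L2  bus=[BusRd]  L2: P0=S P1=O P2=I  mem[L2]=19
22. P1: load  L2  bus=[-]  L2: P0=S P1=O P2=I  mem[L2]=19
23. P2: store L1 := 66  bus=[-]  L1: P0=I P1=I P2=M  mem[L1]=90
24. P1: load  L2  bus=[-]  L2: P0=S P1=O P2=I  mem[L2]=19
25. P2: load  L2  bus=[BusRd]  L2: P0=S P1=O P2=S  mem[L2]=19
26. P2: store L2 := 1  bus=[BusUpgr,Flush]  L2: P0=I P1=I P2=M  mem[L2]=40
27. P1: store L2 := 15  bus=[BusRdX,Flush]  L2: P0=I P1=M P2=I  mem[L2]=1
28. P1: store L2 := 9  bus=[-]  L2: P0=I P1=M P2=I  mem[L2]=1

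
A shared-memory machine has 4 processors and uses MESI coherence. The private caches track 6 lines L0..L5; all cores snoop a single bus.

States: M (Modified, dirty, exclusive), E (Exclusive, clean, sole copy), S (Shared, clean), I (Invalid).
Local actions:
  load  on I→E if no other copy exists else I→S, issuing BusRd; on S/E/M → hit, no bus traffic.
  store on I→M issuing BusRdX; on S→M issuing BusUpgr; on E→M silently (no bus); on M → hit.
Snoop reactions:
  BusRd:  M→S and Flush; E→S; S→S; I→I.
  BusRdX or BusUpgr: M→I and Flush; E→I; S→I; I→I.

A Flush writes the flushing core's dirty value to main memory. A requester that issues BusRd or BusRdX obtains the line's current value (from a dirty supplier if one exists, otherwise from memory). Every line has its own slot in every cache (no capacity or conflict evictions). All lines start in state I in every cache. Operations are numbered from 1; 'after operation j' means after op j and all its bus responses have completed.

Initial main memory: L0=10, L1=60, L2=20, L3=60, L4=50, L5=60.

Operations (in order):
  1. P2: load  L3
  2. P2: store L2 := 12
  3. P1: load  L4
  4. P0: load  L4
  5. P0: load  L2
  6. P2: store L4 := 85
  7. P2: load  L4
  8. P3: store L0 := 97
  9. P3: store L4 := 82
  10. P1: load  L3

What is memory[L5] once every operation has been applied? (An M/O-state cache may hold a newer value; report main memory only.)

1. P2: load  L3  bus=[BusRd]  L3: P0=I P1=I P2=E P3=I  mem[L3]=60
2. P2: store L2 := 12  bus=[BusRdX]  L2: P0=I P1=I P2=M P3=I  mem[L2]=20
3. P1: load  L4  bus=[BusRd]  L4: P0=I P1=E P2=I P3=I  mem[L4]=50
4. P0: load  L4  bus=[BusRd]  L4: P0=S P1=S P2=I P3=I  mem[L4]=50
5. P0: load  L2  bus=[BusRd,Flush]  L2: P0=S P1=I P2=S P3=I  mem[L2]=12
6. P2: store L4 := 85  bus=[BusRdX]  L4: P0=I P1=I P2=M P3=I  mem[L4]=50
7. P2: load  L4  bus=[-]  L4: P0=I P1=I P2=M P3=I  mem[L4]=50
8. P3: store L0 := 97  bus=[BusRdX]  L0: P0=I P1=I P2=I P3=M  mem[L0]=10
9. P3: store L4 := 82  bus=[BusRdX,Flush]  L4: P0=I P1=I P2=I P3=M  mem[L4]=85
10. P1: load  L3  bus=[BusRd]  L3: P0=I P1=S P2=S P3=I  mem[L3]=60

memory[L5] = 60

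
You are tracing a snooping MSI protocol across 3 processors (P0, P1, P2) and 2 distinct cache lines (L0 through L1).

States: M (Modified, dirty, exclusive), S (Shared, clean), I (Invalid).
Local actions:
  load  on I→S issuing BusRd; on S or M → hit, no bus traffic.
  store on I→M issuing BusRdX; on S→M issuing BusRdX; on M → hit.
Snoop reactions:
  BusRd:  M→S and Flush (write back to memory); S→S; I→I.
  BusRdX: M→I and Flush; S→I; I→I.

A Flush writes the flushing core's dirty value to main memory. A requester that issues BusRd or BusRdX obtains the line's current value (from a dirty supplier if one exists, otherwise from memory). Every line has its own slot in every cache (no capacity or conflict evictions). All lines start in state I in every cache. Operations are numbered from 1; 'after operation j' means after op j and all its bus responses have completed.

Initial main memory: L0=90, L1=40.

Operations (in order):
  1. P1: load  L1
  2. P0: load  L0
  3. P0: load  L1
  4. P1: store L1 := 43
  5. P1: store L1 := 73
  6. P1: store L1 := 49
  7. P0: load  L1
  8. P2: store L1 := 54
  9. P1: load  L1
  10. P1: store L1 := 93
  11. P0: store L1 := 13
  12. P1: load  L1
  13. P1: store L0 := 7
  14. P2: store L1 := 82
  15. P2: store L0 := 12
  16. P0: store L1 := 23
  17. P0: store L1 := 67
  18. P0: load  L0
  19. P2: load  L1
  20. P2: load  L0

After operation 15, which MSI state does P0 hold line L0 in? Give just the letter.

[1] P1: load  L1 | P0:I, P1:S(40), P2:I | bus: BusRd
[2] P0: load  L0 | P0:S(90), P1:I, P2:I | bus: BusRd
[3] P0: load  L1 | P0:S(40), P1:S(40), P2:I | bus: BusRd
[4] P1: store L1 := 43 | P0:I, P1:M(43), P2:I | bus: BusRdX
[5] P1: store L1 := 73 | P0:I, P1:M(73), P2:I | bus: none
[6] P1: store L1 := 49 | P0:I, P1:M(49), P2:I | bus: none
[7] P0: load  L1 | P0:S(49), P1:S(49), P2:I | bus: BusRd,Flush
[8] P2: store L1 := 54 | P0:I, P1:I, P2:M(54) | bus: BusRdX
[9] P1: load  L1 | P0:I, P1:S(54), P2:S(54) | bus: BusRd,Flush
[10] P1: store L1 := 93 | P0:I, P1:M(93), P2:I | bus: BusRdX
[11] P0: store L1 := 13 | P0:M(13), P1:I, P2:I | bus: BusRdX,Flush
[12] P1: load  L1 | P0:S(13), P1:S(13), P2:I | bus: BusRd,Flush
[13] P1: store L0 := 7 | P0:I, P1:M(7), P2:I | bus: BusRdX
[14] P2: store L1 := 82 | P0:I, P1:I, P2:M(82) | bus: BusRdX
[15] P2: store L0 := 12 | P0:I, P1:I, P2:M(12) | bus: BusRdX,Flush
[16] P0: store L1 := 23 | P0:M(23), P1:I, P2:I | bus: BusRdX,Flush
[17] P0: store L1 := 67 | P0:M(67), P1:I, P2:I | bus: none
[18] P0: load  L0 | P0:S(12), P1:I, P2:S(12) | bus: BusRd,Flush
[19] P2: load  L1 | P0:S(67), P1:I, P2:S(67) | bus: BusRd,Flush
[20] P2: load  L0 | P0:S(12), P1:I, P2:S(12) | bus: none

state = I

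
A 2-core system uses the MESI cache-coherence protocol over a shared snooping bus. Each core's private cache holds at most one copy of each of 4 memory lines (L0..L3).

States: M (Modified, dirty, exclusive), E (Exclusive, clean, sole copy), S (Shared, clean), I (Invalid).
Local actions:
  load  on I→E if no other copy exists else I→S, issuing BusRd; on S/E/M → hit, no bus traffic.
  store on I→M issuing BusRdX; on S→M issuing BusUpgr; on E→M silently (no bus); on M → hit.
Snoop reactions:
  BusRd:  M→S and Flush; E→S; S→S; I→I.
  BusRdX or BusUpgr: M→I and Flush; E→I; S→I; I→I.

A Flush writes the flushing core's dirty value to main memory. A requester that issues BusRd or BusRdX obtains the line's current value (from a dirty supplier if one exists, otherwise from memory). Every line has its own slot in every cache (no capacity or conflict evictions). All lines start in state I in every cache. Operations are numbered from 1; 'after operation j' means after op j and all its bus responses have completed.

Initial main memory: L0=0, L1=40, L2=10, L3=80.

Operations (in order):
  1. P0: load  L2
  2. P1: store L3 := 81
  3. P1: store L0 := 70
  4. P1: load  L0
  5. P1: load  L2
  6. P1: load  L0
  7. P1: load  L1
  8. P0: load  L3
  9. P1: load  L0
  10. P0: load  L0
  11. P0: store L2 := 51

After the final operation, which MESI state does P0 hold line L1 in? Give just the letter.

  op1 P0: load  L2 → E/I on L2; bus BusRd; mem=10
  op2 P1: store L3 := 81 → I/M on L3; bus BusRdX; mem=80
  op3 P1: store L0 := 70 → I/M on L0; bus BusRdX; mem=0
  op4 P1: load  L0 → I/M on L0; bus (none); mem=0
  op5 P1: load  L2 → S/S on L2; bus BusRd; mem=10
  op6 P1: load  L0 → I/M on L0; bus (none); mem=0
  op7 P1: load  L1 → I/E on L1; bus BusRd; mem=40
  op8 P0: load  L3 → S/S on L3; bus BusRd Flush; mem=81
  op9 P1: load  L0 → I/M on L0; bus (none); mem=0
  op10 P0: load  L0 → S/S on L0; bus BusRd Flush; mem=70
  op11 P0: store L2 := 51 → M/I on L2; bus BusUpgr; mem=10

state = I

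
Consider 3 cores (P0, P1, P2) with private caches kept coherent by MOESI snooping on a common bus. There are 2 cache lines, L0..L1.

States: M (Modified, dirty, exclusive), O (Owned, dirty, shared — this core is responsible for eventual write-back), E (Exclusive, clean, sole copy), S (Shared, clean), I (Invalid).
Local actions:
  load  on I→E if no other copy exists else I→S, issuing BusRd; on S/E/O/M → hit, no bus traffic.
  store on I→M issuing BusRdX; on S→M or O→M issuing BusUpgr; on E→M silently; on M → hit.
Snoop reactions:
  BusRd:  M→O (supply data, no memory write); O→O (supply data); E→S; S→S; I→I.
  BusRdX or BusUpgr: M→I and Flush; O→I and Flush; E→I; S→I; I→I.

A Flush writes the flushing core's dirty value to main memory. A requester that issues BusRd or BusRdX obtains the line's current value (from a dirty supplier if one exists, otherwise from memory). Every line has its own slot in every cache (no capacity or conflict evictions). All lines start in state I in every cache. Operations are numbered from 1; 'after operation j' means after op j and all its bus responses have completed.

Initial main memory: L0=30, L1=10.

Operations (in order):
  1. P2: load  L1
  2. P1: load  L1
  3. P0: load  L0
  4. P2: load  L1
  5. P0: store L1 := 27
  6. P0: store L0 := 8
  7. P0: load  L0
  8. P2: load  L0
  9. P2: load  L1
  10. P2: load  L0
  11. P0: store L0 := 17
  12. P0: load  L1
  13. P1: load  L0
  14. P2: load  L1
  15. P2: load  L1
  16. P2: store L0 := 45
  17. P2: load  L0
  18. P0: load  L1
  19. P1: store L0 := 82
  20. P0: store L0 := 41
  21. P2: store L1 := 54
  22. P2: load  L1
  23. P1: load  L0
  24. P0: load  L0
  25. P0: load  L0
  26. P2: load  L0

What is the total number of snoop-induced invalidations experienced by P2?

[1] P2: load  L1 | P0:I, P1:I, P2:E(10) | bus: BusRd
[2] P1: load  L1 | P0:I, P1:S(10), P2:S(10) | bus: BusRd
[3] P0: load  L0 | P0:E(30), P1:I, P2:I | bus: BusRd
[4] P2: load  L1 | P0:I, P1:S(10), P2:S(10) | bus: none
[5] P0: store L1 := 27 | P0:M(27), P1:I, P2:I | bus: BusRdX
[6] P0: store L0 := 8 | P0:M(8), P1:I, P2:I | bus: none
[7] P0: load  L0 | P0:M(8), P1:I, P2:I | bus: none
[8] P2: load  L0 | P0:O(8), P1:I, P2:S(8) | bus: BusRd
[9] P2: load  L1 | P0:O(27), P1:I, P2:S(27) | bus: BusRd
[10] P2: load  L0 | P0:O(8), P1:I, P2:S(8) | bus: none
[11] P0: store L0 := 17 | P0:M(17), P1:I, P2:I | bus: BusUpgr
[12] P0: load  L1 | P0:O(27), P1:I, P2:S(27) | bus: none
[13] P1: load  L0 | P0:O(17), P1:S(17), P2:I | bus: BusRd
[14] P2: load  L1 | P0:O(27), P1:I, P2:S(27) | bus: none
[15] P2: load  L1 | P0:O(27), P1:I, P2:S(27) | bus: none
[16] P2: store L0 := 45 | P0:I, P1:I, P2:M(45) | bus: BusRdX,Flush
[17] P2: load  L0 | P0:I, P1:I, P2:M(45) | bus: none
[18] P0: load  L1 | P0:O(27), P1:I, P2:S(27) | bus: none
[19] P1: store L0 := 82 | P0:I, P1:M(82), P2:I | bus: BusRdX,Flush
[20] P0: store L0 := 41 | P0:M(41), P1:I, P2:I | bus: BusRdX,Flush
[21] P2: store L1 := 54 | P0:I, P1:I, P2:M(54) | bus: BusUpgr,Flush
[22] P2: load  L1 | P0:I, P1:I, P2:M(54) | bus: none
[23] P1: load  L0 | P0:O(41), P1:S(41), P2:I | bus: BusRd
[24] P0: load  L0 | P0:O(41), P1:S(41), P2:I | bus: none
[25] P0: load  L0 | P0:O(41), P1:S(41), P2:I | bus: none
[26] P2: load  L0 | P0:O(41), P1:S(41), P2:S(41) | bus: BusRd

invalidations = 3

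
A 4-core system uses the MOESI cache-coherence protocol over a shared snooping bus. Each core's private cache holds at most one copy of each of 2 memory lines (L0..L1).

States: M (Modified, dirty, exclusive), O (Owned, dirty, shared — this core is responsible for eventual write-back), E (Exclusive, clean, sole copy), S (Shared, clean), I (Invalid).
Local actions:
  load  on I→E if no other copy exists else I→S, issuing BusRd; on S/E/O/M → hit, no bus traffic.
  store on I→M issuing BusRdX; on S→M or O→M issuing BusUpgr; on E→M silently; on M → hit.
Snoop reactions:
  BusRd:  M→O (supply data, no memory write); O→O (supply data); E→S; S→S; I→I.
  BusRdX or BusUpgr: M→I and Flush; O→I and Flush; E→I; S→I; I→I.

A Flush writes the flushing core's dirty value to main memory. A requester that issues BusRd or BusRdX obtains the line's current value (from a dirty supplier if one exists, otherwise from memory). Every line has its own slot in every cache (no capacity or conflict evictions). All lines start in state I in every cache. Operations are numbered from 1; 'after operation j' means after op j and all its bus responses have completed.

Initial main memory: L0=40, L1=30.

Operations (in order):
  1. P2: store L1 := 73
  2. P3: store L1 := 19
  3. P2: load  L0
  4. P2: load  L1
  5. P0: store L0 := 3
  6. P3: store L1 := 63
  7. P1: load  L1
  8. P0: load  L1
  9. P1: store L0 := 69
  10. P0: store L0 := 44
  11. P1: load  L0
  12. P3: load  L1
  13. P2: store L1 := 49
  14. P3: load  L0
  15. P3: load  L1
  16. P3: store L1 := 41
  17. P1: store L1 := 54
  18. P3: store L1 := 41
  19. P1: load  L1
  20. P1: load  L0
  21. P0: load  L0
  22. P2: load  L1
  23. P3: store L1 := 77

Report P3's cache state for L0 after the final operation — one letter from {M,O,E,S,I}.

1. P2: store L1 := 73  bus=[BusRdX]  L1: P0=I P1=I P2=M P3=I  mem[L1]=30
2. P3: store L1 := 19  bus=[BusRdX,Flush]  L1: P0=I P1=I P2=I P3=M  mem[L1]=73
3. P2: load  L0  bus=[BusRd]  L0: P0=I P1=I P2=E P3=I  mem[L0]=40
4. P2: load  L1  bus=[BusRd]  L1: P0=I P1=I P2=S P3=O  mem[L1]=73
5. P0: store L0 := 3  bus=[BusRdX]  L0: P0=M P1=I P2=I P3=I  mem[L0]=40
6. P3: store L1 := 63  bus=[BusUpgr]  L1: P0=I P1=I P2=I P3=M  mem[L1]=73
7. P1: load  L1  bus=[BusRd]  L1: P0=I P1=S P2=I P3=O  mem[L1]=73
8. P0: load  L1  bus=[BusRd]  L1: P0=S P1=S P2=I P3=O  mem[L1]=73
9. P1: store L0 := 69  bus=[BusRdX,Flush]  L0: P0=I P1=M P2=I P3=I  mem[L0]=3
10. P0: store L0 := 44  bus=[BusRdX,Flush]  L0: P0=M P1=I P2=I P3=I  mem[L0]=69
11. P1: load  L0  bus=[BusRd]  L0: P0=O P1=S P2=I P3=I  mem[L0]=69
12. P3: load  L1  bus=[-]  L1: P0=S P1=S P2=I P3=O  mem[L1]=73
13. P2: store L1 := 49  bus=[BusRdX,Flush]  L1: P0=I P1=I P2=M P3=I  mem[L1]=63
14. P3: load  L0  bus=[BusRd]  L0: P0=O P1=S P2=I P3=S  mem[L0]=69
15. P3: load  L1  bus=[BusRd]  L1: P0=I P1=I P2=O P3=S  mem[L1]=63
16. P3: store L1 := 41  bus=[BusUpgr,Flush]  L1: P0=I P1=I P2=I P3=M  mem[L1]=49
17. P1: store L1 := 54  bus=[BusRdX,Flush]  L1: P0=I P1=M P2=I P3=I  mem[L1]=41
18. P3: store L1 := 41  bus=[BusRdX,Flush]  L1: P0=I P1=I P2=I P3=M  mem[L1]=54
19. P1: load  L1  bus=[BusRd]  L1: P0=I P1=S P2=I P3=O  mem[L1]=54
20. P1: load  L0  bus=[-]  L0: P0=O P1=S P2=I P3=S  mem[L0]=69
21. P0: load  L0  bus=[-]  L0: P0=O P1=S P2=I P3=S  mem[L0]=69
22. P2: load  L1  bus=[BusRd]  L1: P0=I P1=S P2=S P3=O  mem[L1]=54
23. P3: store L1 := 77  bus=[BusUpgr]  L1: P0=I P1=I P2=I P3=M  mem[L1]=54

state = S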